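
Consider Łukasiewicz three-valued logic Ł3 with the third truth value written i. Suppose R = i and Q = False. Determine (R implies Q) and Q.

R implies Q = i implies False = i  [min(1, 1−½+0)]
(R implies Q) and Q = i and False = False

False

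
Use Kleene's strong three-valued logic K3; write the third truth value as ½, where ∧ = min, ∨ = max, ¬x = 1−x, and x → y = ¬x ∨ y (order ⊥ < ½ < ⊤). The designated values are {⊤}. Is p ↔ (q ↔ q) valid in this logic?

No

Countermodel: p=⊤, q=½ gives ½, which is not designated.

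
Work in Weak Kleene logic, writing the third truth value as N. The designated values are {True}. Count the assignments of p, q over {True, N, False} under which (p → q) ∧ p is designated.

Designated under: (p=True, q=True).

1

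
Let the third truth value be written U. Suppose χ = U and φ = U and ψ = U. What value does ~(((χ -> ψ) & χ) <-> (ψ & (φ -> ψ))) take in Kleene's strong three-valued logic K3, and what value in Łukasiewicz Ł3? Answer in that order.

In Kleene's strong three-valued logic K3: χ -> ψ = U -> U = U
(χ -> ψ) & χ = U & U = U
φ -> ψ = U -> U = U
ψ & (φ -> ψ) = U & U = U
((χ -> ψ) & χ) <-> (ψ & (φ -> ψ)) = U <-> U = U
~(((χ -> ψ) & χ) <-> (ψ & (φ -> ψ))) = ~U = U
In Łukasiewicz Ł3: χ -> ψ = U -> U = 1  [min(1, 1−½+½)]
(χ -> ψ) & χ = 1 & U = U
φ -> ψ = U -> U = 1
ψ & (φ -> ψ) = U & 1 = U
((χ -> ψ) & χ) <-> (ψ & (φ -> ψ)) = U <-> U = 1
~(((χ -> ψ) & χ) <-> (ψ & (φ -> ψ))) = ~1 = 0
They differ because Kleene's strong three-valued logic K3 and Łukasiewicz Ł3 treat U differently under implication.

U; 0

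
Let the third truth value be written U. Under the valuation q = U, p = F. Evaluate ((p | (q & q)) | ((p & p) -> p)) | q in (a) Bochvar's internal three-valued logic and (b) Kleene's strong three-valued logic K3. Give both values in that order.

U; T

In Bochvar's internal three-valued logic: q & q = U & U = U
p | (q & q) = F | U = U
p & p = F & F = F
(p & p) -> p = F -> F = T
(p | (q & q)) | ((p & p) -> p) = U | T = U
((p | (q & q)) | ((p & p) -> p)) | q = U | U = U
In Kleene's strong three-valued logic K3: q & q = U & U = U
p | (q & q) = F | U = U
p & p = F & F = F
(p & p) -> p = F -> F = T
(p | (q & q)) | ((p & p) -> p) = U | T = T
((p | (q & q)) | ((p & p) -> p)) | q = T | U = T
They differ because Bochvar's internal three-valued logic and Kleene's strong three-valued logic K3 treat U differently under the binary connectives.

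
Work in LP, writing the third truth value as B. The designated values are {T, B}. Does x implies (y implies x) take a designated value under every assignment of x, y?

Yes

Every assignment of x, y over {T, B, F} gives a value in {T, B}.
In particular, with x=B, y=B: x implies (y implies x) = B.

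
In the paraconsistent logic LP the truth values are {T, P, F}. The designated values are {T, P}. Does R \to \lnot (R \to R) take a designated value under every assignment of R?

Countermodel: R=T gives F, which is not designated.

No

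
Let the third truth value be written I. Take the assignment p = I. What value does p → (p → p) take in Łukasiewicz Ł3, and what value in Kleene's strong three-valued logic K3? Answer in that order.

true; I

In Łukasiewicz Ł3: p → p = I → I = true  [min(1, 1−½+½)]
p → (p → p) = I → true = true
In Kleene's strong three-valued logic K3: p → p = I → I = I  [¬I ∨ I]
p → (p → p) = I → I = I
They differ because Łukasiewicz Ł3 and Kleene's strong three-valued logic K3 treat I differently under implication.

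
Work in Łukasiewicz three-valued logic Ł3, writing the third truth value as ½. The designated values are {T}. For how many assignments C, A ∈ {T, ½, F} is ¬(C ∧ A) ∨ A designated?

Of the 9 assignments, 7 give a value in {T}.

7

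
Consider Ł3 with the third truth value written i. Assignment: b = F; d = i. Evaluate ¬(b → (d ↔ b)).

d ↔ b = i ↔ F = i  [1 − |½−0|]
b → (d ↔ b) = F → i = T
¬(b → (d ↔ b)) = ¬T = F

F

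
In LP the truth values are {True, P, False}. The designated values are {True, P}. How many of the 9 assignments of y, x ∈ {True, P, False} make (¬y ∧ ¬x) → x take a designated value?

Of the 9 assignments, 8 give a value in {True, P}.

8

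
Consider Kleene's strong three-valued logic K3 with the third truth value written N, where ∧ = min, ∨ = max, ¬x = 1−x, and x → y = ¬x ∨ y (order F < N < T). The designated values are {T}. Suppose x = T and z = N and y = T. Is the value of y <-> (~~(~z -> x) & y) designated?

~z = ~N = N
~z -> x = N -> T = T  [~N | T]
~(~z -> x) = ~T = F
~~(~z -> x) = ~F = T
~~(~z -> x) & y = T & T = T
y <-> (~~(~z -> x) & y) = T <-> T = T
T ∈ {T}.

Yes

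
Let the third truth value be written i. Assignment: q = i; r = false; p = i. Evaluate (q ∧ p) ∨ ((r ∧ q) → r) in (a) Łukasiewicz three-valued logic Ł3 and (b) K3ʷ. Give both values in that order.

true; i

In Łukasiewicz three-valued logic Ł3: q ∧ p = i ∧ i = i
r ∧ q = false ∧ i = false
(r ∧ q) → r = false → false = true
(q ∧ p) ∨ ((r ∧ q) → r) = i ∨ true = true
In K3ʷ: q ∧ p = i ∧ i = i
r ∧ q = false ∧ i = i
(r ∧ q) → r = i → false = i  [any arg is the third value ⇒ result is the third value]
(q ∧ p) ∨ ((r ∧ q) → r) = i ∨ i = i
They differ because Łukasiewicz three-valued logic Ł3 and K3ʷ treat i differently under the binary connectives.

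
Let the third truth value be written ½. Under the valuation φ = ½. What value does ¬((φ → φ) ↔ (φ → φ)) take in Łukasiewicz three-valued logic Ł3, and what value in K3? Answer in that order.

false; ½

In Łukasiewicz three-valued logic Ł3: φ → φ = ½ → ½ = true
φ → φ = ½ → ½ = true
(φ → φ) ↔ (φ → φ) = true ↔ true = true
¬((φ → φ) ↔ (φ → φ)) = ¬true = false
In K3: φ → φ = ½ → ½ = ½  [¬½ ∨ ½]
φ → φ = ½ → ½ = ½
(φ → φ) ↔ (φ → φ) = ½ ↔ ½ = ½
¬((φ → φ) ↔ (φ → φ)) = ¬½ = ½
They differ because Łukasiewicz three-valued logic Ł3 and K3 treat ½ differently under implication.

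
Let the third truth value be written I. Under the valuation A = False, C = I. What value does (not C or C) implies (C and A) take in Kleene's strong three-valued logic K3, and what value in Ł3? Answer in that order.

I; I

In Kleene's strong three-valued logic K3: not C = not I = I
not C or C = I or I = I
C and A = I and False = False
(not C or C) implies (C and A) = I implies False = I  [not I or False]
In Ł3: not C = not I = I
not C or C = I or I = I
C and A = I and False = False
(not C or C) implies (C and A) = I implies False = I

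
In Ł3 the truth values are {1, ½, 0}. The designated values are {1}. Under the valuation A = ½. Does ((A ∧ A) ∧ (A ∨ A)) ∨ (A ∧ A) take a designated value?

A ∧ A = ½ ∧ ½ = ½
A ∨ A = ½ ∨ ½ = ½
(A ∧ A) ∧ (A ∨ A) = ½ ∧ ½ = ½
A ∧ A = ½ ∧ ½ = ½
((A ∧ A) ∧ (A ∨ A)) ∨ (A ∧ A) = ½ ∨ ½ = ½
½ ∉ {1}.

No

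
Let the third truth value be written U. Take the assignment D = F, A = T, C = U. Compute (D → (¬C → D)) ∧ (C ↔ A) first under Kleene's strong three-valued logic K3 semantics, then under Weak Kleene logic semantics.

In Kleene's strong three-valued logic K3: ¬C = ¬U = U
¬C → D = U → F = U  [¬U ∨ F]
D → (¬C → D) = F → U = T
C ↔ A = U ↔ T = U
(D → (¬C → D)) ∧ (C ↔ A) = T ∧ U = U
In Weak Kleene logic: ¬C = ¬U = U
¬C → D = U → F = U  [any arg is the third value ⇒ result is the third value]
D → (¬C → D) = F → U = U
C ↔ A = U ↔ T = U
(D → (¬C → D)) ∧ (C ↔ A) = U ∧ U = U

U; U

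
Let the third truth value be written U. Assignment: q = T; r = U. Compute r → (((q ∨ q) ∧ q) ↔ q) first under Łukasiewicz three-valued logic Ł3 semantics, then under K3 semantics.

T; T

In Łukasiewicz three-valued logic Ł3: q ∨ q = T ∨ T = T
(q ∨ q) ∧ q = T ∧ T = T
((q ∨ q) ∧ q) ↔ q = T ↔ T = T
r → (((q ∨ q) ∧ q) ↔ q) = U → T = T  [min(1, 1−½+1)]
In K3: q ∨ q = T ∨ T = T
(q ∨ q) ∧ q = T ∧ T = T
((q ∨ q) ∧ q) ↔ q = T ↔ T = T
r → (((q ∨ q) ∧ q) ↔ q) = U → T = T  [¬U ∨ T]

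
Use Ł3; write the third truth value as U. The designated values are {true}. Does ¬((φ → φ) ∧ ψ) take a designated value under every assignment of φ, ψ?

Countermodel: φ=true, ψ=true gives false, which is not designated.

No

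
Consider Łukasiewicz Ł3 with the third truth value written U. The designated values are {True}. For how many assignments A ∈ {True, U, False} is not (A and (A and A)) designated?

1

A=True: False ·
A=U: U ·
A=False: True ✓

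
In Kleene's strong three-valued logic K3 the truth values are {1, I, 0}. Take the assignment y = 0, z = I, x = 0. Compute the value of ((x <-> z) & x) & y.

x <-> z = 0 <-> I = I
(x <-> z) & x = I & 0 = 0
((x <-> z) & x) & y = 0 & 0 = 0

0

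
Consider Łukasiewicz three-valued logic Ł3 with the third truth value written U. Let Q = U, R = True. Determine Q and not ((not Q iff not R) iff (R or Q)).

U

not Q = not U = U
not R = not True = False
not Q iff not R = U iff False = U  [1 − |½−0|]
R or Q = True or U = True
(not Q iff not R) iff (R or Q) = U iff True = U
not ((not Q iff not R) iff (R or Q)) = not U = U
Q and not ((not Q iff not R) iff (R or Q)) = U and U = U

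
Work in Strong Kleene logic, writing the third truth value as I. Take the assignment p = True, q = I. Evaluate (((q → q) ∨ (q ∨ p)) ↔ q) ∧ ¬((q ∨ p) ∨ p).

False

q → q = I → I = I  [¬I ∨ I]
q ∨ p = I ∨ True = True
(q → q) ∨ (q ∨ p) = I ∨ True = True
((q → q) ∨ (q ∨ p)) ↔ q = True ↔ I = I
q ∨ p = I ∨ True = True
(q ∨ p) ∨ p = True ∨ True = True
¬((q ∨ p) ∨ p) = ¬True = False
(((q → q) ∨ (q ∨ p)) ↔ q) ∧ ¬((q ∨ p) ∨ p) = I ∧ False = False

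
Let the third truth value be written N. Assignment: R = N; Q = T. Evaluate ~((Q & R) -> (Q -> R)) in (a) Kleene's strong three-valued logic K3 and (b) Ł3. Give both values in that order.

In Kleene's strong three-valued logic K3: Q & R = T & N = N
Q -> R = T -> N = N  [~T | N]
(Q & R) -> (Q -> R) = N -> N = N
~((Q & R) -> (Q -> R)) = ~N = N
In Ł3: Q & R = T & N = N
Q -> R = T -> N = N  [min(1, 1−1+½)]
(Q & R) -> (Q -> R) = N -> N = T
~((Q & R) -> (Q -> R)) = ~T = F
They differ because Kleene's strong three-valued logic K3 and Ł3 treat N differently under implication.

N; F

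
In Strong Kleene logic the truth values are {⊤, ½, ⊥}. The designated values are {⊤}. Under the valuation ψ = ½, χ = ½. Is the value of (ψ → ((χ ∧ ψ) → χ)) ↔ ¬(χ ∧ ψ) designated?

χ ∧ ψ = ½ ∧ ½ = ½
(χ ∧ ψ) → χ = ½ → ½ = ½
ψ → ((χ ∧ ψ) → χ) = ½ → ½ = ½
χ ∧ ψ = ½ ∧ ½ = ½
¬(χ ∧ ψ) = ¬½ = ½
(ψ → ((χ ∧ ψ) → χ)) ↔ ¬(χ ∧ ψ) = ½ ↔ ½ = ½
½ ∉ {⊤}.

No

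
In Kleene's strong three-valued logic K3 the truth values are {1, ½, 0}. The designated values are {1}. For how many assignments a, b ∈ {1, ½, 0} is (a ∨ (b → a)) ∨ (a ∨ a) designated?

Of the 9 assignments, 5 give a value in {1}.

5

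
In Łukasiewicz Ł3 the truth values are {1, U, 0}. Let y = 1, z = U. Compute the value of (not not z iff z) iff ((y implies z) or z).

U

not z = not U = U
not not z = not U = U
not not z iff z = U iff U = 1  [1 − |½−½|]
y implies z = 1 implies U = U
(y implies z) or z = U or U = U
(not not z iff z) iff ((y implies z) or z) = 1 iff U = U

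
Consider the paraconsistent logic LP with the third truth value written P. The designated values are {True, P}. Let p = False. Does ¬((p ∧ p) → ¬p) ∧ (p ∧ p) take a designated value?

p ∧ p = False ∧ False = False
¬p = ¬False = True
(p ∧ p) → ¬p = False → True = True
¬((p ∧ p) → ¬p) = ¬True = False
p ∧ p = False ∧ False = False
¬((p ∧ p) → ¬p) ∧ (p ∧ p) = False ∧ False = False
False ∉ {True, P}.

No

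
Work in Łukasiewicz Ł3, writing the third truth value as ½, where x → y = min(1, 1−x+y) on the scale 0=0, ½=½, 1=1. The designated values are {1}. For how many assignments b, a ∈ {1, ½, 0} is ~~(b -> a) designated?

6

Of the 9 assignments, 6 give a value in {1}.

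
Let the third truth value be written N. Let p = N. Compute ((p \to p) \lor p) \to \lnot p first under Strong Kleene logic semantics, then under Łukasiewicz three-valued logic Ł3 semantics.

N; N

In Strong Kleene logic: p \to p = N \to N = N  [\lnot N \lor N]
(p \to p) \lor p = N \lor N = N
\lnot p = \lnot N = N
((p \to p) \lor p) \to \lnot p = N \to N = N
In Łukasiewicz three-valued logic Ł3: p \to p = N \to N = 1  [min(1, 1−½+½)]
(p \to p) \lor p = 1 \lor N = 1
\lnot p = \lnot N = N
((p \to p) \lor p) \to \lnot p = 1 \to N = N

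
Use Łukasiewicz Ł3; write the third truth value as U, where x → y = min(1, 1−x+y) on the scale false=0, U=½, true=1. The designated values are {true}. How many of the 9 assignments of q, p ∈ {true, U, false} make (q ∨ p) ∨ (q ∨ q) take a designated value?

5

Of the 9 assignments, 5 give a value in {true}.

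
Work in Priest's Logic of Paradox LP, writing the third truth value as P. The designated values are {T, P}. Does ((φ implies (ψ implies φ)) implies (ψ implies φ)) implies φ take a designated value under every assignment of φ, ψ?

Countermodel: φ=F, ψ=F gives F, which is not designated.

No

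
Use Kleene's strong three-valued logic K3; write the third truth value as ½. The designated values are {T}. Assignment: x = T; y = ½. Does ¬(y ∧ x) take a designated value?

No

y ∧ x = ½ ∧ T = ½
¬(y ∧ x) = ¬½ = ½
½ ∉ {T}.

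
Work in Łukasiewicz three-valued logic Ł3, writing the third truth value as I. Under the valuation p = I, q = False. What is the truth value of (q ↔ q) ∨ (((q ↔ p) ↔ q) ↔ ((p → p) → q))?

True

q ↔ q = False ↔ False = True
q ↔ p = False ↔ I = I  [1 − |0−½|]
(q ↔ p) ↔ q = I ↔ False = I
p → p = I → I = True
(p → p) → q = True → False = False
((q ↔ p) ↔ q) ↔ ((p → p) → q) = I ↔ False = I
(q ↔ q) ∨ (((q ↔ p) ↔ q) ↔ ((p → p) → q)) = True ∨ I = True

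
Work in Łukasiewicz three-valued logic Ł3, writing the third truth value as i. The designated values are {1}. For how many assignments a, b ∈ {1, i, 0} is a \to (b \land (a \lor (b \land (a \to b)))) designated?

6

Of the 9 assignments, 6 give a value in {1}.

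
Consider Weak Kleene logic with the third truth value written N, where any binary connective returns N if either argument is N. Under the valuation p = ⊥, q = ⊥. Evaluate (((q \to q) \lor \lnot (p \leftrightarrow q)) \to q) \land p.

⊥

q \to q = ⊥ \to ⊥ = ⊤
p \leftrightarrow q = ⊥ \leftrightarrow ⊥ = ⊤
\lnot (p \leftrightarrow q) = \lnot ⊤ = ⊥
(q \to q) \lor \lnot (p \leftrightarrow q) = ⊤ \lor ⊥ = ⊤
((q \to q) \lor \lnot (p \leftrightarrow q)) \to q = ⊤ \to ⊥ = ⊥
(((q \to q) \lor \lnot (p \leftrightarrow q)) \to q) \land p = ⊥ \land ⊥ = ⊥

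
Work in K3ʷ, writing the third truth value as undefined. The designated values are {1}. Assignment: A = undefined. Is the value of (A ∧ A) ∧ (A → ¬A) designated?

No

A ∧ A = undefined ∧ undefined = undefined
¬A = ¬undefined = undefined
A → ¬A = undefined → undefined = undefined  [any arg is the third value ⇒ result is the third value]
(A ∧ A) ∧ (A → ¬A) = undefined ∧ undefined = undefined
undefined ∉ {1}.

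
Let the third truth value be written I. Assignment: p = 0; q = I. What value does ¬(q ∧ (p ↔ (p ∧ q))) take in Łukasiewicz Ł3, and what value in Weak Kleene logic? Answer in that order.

I; I

In Łukasiewicz Ł3: p ∧ q = 0 ∧ I = 0
p ↔ (p ∧ q) = 0 ↔ 0 = 1
q ∧ (p ↔ (p ∧ q)) = I ∧ 1 = I
¬(q ∧ (p ↔ (p ∧ q))) = ¬I = I
In Weak Kleene logic: p ∧ q = 0 ∧ I = I
p ↔ (p ∧ q) = 0 ↔ I = I
q ∧ (p ↔ (p ∧ q)) = I ∧ I = I
¬(q ∧ (p ↔ (p ∧ q))) = ¬I = I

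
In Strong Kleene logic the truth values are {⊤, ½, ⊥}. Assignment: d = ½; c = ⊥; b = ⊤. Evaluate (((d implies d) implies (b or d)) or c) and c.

d implies d = ½ implies ½ = ½  [not ½ or ½]
b or d = ⊤ or ½ = ⊤
(d implies d) implies (b or d) = ½ implies ⊤ = ⊤
((d implies d) implies (b or d)) or c = ⊤ or ⊥ = ⊤
(((d implies d) implies (b or d)) or c) and c = ⊤ and ⊥ = ⊥

⊥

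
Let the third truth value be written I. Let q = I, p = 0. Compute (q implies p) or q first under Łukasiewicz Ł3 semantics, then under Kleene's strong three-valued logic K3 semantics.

In Łukasiewicz Ł3: q implies p = I implies 0 = I  [min(1, 1−½+0)]
(q implies p) or q = I or I = I
In Kleene's strong three-valued logic K3: q implies p = I implies 0 = I
(q implies p) or q = I or I = I

I; I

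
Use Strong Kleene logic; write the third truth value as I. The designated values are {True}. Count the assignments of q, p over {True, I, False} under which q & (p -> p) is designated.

Designated under: (q=True, p=True); (q=True, p=False).

2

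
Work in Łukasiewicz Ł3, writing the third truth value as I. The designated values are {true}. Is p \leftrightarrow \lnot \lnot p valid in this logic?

Yes

Every assignment of p over {true, I, false} gives a value in {true}.
In particular, with p=I: p \leftrightarrow \lnot \lnot p = true.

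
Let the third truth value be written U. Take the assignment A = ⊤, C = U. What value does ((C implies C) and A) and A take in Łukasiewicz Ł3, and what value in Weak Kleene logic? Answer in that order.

In Łukasiewicz Ł3: C implies C = U implies U = ⊤  [min(1, 1−½+½)]
(C implies C) and A = ⊤ and ⊤ = ⊤
((C implies C) and A) and A = ⊤ and ⊤ = ⊤
In Weak Kleene logic: C implies C = U implies U = U  [any arg is the third value ⇒ result is the third value]
(C implies C) and A = U and ⊤ = U
((C implies C) and A) and A = U and ⊤ = U
They differ because Łukasiewicz Ł3 and Weak Kleene logic treat U differently under the binary connectives.

⊤; U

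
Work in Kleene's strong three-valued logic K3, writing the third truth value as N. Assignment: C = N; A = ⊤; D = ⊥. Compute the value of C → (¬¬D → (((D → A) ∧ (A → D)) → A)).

⊤

¬D = ¬⊥ = ⊤
¬¬D = ¬⊤ = ⊥
D → A = ⊥ → ⊤ = ⊤
A → D = ⊤ → ⊥ = ⊥
(D → A) ∧ (A → D) = ⊤ ∧ ⊥ = ⊥
((D → A) ∧ (A → D)) → A = ⊥ → ⊤ = ⊤
¬¬D → (((D → A) ∧ (A → D)) → A) = ⊥ → ⊤ = ⊤
C → (¬¬D → (((D → A) ∧ (A → D)) → A)) = N → ⊤ = ⊤  [¬N ∨ ⊤]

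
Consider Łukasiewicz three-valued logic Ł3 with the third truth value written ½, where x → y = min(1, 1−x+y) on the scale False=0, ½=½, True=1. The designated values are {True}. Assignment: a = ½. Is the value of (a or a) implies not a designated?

Yes

a or a = ½ or ½ = ½
not a = not ½ = ½
(a or a) implies not a = ½ implies ½ = True  [min(1, 1−½+½)]
True ∈ {True}.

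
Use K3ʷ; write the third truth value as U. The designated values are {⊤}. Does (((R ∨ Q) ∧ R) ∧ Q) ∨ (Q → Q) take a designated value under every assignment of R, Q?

No

Countermodel: R=⊤, Q=U gives U, which is not designated.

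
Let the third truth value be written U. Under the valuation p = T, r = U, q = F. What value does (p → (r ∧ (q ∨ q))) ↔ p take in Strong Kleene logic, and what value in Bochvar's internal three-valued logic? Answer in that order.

In Strong Kleene logic: q ∨ q = F ∨ F = F
r ∧ (q ∨ q) = U ∧ F = F
p → (r ∧ (q ∨ q)) = T → F = F
(p → (r ∧ (q ∨ q))) ↔ p = F ↔ T = F
In Bochvar's internal three-valued logic: q ∨ q = F ∨ F = F
r ∧ (q ∨ q) = U ∧ F = U
p → (r ∧ (q ∨ q)) = T → U = U
(p → (r ∧ (q ∨ q))) ↔ p = U ↔ T = U
They differ because Strong Kleene logic and Bochvar's internal three-valued logic treat U differently under the binary connectives.

F; U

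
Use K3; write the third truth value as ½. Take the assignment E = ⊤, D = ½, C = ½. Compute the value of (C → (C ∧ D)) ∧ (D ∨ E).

½

C ∧ D = ½ ∧ ½ = ½
C → (C ∧ D) = ½ → ½ = ½
D ∨ E = ½ ∨ ⊤ = ⊤
(C → (C ∧ D)) ∧ (D ∨ E) = ½ ∧ ⊤ = ½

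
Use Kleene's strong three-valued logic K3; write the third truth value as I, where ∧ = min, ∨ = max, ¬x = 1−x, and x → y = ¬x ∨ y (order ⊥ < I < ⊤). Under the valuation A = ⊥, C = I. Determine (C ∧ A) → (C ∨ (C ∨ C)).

⊤

C ∧ A = I ∧ ⊥ = ⊥
C ∨ C = I ∨ I = I
C ∨ (C ∨ C) = I ∨ I = I
(C ∧ A) → (C ∨ (C ∨ C)) = ⊥ → I = ⊤  [¬⊥ ∨ I]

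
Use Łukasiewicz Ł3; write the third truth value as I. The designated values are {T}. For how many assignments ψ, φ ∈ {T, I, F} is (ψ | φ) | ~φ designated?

Of the 9 assignments, 7 give a value in {T}.

7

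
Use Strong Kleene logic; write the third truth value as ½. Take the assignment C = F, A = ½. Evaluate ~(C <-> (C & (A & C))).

F

A & C = ½ & F = F
C & (A & C) = F & F = F
C <-> (C & (A & C)) = F <-> F = T
~(C <-> (C & (A & C))) = ~T = F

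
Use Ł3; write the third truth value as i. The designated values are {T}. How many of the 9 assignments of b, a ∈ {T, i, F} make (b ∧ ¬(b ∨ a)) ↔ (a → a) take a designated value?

0

Of the 9 assignments, 0 give a value in {T}.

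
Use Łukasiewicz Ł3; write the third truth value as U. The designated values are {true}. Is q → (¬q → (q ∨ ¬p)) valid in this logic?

Yes

Every assignment of q, p over {true, U, false} gives a value in {true}.
In particular, with q=U, p=U: q → (¬q → (q ∨ ¬p)) = true.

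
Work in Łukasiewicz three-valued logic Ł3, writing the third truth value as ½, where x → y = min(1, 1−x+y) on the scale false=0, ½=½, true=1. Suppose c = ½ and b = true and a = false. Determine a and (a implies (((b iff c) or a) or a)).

false

b iff c = true iff ½ = ½  [1 − |1−½|]
(b iff c) or a = ½ or false = ½
((b iff c) or a) or a = ½ or false = ½
a implies (((b iff c) or a) or a) = false implies ½ = true
a and (a implies (((b iff c) or a) or a)) = false and true = false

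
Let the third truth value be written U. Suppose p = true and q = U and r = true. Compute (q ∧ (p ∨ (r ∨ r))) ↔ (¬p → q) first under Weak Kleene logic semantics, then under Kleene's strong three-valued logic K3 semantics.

In Weak Kleene logic: r ∨ r = true ∨ true = true
p ∨ (r ∨ r) = true ∨ true = true
q ∧ (p ∨ (r ∨ r)) = U ∧ true = U
¬p = ¬true = false
¬p → q = false → U = U  [any arg is the third value ⇒ result is the third value]
(q ∧ (p ∨ (r ∨ r))) ↔ (¬p → q) = U ↔ U = U
In Kleene's strong three-valued logic K3: r ∨ r = true ∨ true = true
p ∨ (r ∨ r) = true ∨ true = true
q ∧ (p ∨ (r ∨ r)) = U ∧ true = U
¬p = ¬true = false
¬p → q = false → U = true
(q ∧ (p ∨ (r ∨ r))) ↔ (¬p → q) = U ↔ true = U

U; U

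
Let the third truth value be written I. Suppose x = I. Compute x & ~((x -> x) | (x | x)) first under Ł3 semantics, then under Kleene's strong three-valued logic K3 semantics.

In Ł3: x -> x = I -> I = True  [min(1, 1−½+½)]
x | x = I | I = I
(x -> x) | (x | x) = True | I = True
~((x -> x) | (x | x)) = ~True = False
x & ~((x -> x) | (x | x)) = I & False = False
In Kleene's strong three-valued logic K3: x -> x = I -> I = I  [~I | I]
x | x = I | I = I
(x -> x) | (x | x) = I | I = I
~((x -> x) | (x | x)) = ~I = I
x & ~((x -> x) | (x | x)) = I & I = I
They differ because Ł3 and Kleene's strong three-valued logic K3 treat I differently under implication.

False; I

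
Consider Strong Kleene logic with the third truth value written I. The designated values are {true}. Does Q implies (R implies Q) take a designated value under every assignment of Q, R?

Countermodel: Q=I, R=true gives I, which is not designated.

No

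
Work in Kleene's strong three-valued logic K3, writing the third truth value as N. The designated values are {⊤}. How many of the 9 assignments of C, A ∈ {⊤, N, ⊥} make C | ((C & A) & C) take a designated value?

3

Designated under: (C=⊤, A=⊤); (C=⊤, A=N); (C=⊤, A=⊥).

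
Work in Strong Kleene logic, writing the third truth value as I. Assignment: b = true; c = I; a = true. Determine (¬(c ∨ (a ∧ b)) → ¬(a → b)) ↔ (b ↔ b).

a ∧ b = true ∧ true = true
c ∨ (a ∧ b) = I ∨ true = true
¬(c ∨ (a ∧ b)) = ¬true = false
a → b = true → true = true
¬(a → b) = ¬true = false
¬(c ∨ (a ∧ b)) → ¬(a → b) = false → false = true
b ↔ b = true ↔ true = true
(¬(c ∨ (a ∧ b)) → ¬(a → b)) ↔ (b ↔ b) = true ↔ true = true

true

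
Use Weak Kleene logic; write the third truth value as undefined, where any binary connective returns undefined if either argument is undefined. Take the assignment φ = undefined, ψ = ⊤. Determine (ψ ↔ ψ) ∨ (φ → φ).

undefined

ψ ↔ ψ = ⊤ ↔ ⊤ = ⊤
φ → φ = undefined → undefined = undefined  [any arg is the third value ⇒ result is the third value]
(ψ ↔ ψ) ∨ (φ → φ) = ⊤ ∨ undefined = undefined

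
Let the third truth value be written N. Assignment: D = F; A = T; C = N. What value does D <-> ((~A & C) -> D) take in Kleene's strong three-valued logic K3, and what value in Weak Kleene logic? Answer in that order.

In Kleene's strong three-valued logic K3: ~A = ~T = F
~A & C = F & N = F
(~A & C) -> D = F -> F = T
D <-> ((~A & C) -> D) = F <-> T = F
In Weak Kleene logic: ~A = ~T = F
~A & C = F & N = N
(~A & C) -> D = N -> F = N  [any arg is the third value ⇒ result is the third value]
D <-> ((~A & C) -> D) = F <-> N = N
They differ because Kleene's strong three-valued logic K3 and Weak Kleene logic treat N differently under the binary connectives.

F; N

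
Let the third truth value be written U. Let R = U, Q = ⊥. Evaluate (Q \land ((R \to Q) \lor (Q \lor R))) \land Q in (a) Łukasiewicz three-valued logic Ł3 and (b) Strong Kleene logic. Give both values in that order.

In Łukasiewicz three-valued logic Ł3: R \to Q = U \to ⊥ = U  [min(1, 1−½+0)]
Q \lor R = ⊥ \lor U = U
(R \to Q) \lor (Q \lor R) = U \lor U = U
Q \land ((R \to Q) \lor (Q \lor R)) = ⊥ \land U = ⊥
(Q \land ((R \to Q) \lor (Q \lor R))) \land Q = ⊥ \land ⊥ = ⊥
In Strong Kleene logic: R \to Q = U \to ⊥ = U
Q \lor R = ⊥ \lor U = U
(R \to Q) \lor (Q \lor R) = U \lor U = U
Q \land ((R \to Q) \lor (Q \lor R)) = ⊥ \land U = ⊥
(Q \land ((R \to Q) \lor (Q \lor R))) \land Q = ⊥ \land ⊥ = ⊥

⊥; ⊥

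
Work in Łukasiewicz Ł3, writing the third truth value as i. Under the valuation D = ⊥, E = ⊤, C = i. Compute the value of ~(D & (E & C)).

⊤

E & C = ⊤ & i = i
D & (E & C) = ⊥ & i = ⊥
~(D & (E & C)) = ~⊥ = ⊤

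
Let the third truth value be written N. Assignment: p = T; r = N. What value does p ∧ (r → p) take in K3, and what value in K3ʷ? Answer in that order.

In K3: r → p = N → T = T  [¬N ∨ T]
p ∧ (r → p) = T ∧ T = T
In K3ʷ: r → p = N → T = N
p ∧ (r → p) = T ∧ N = N
They differ because K3 and K3ʷ treat N differently under the binary connectives.

T; N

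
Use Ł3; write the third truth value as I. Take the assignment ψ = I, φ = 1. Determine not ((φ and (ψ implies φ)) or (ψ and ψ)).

0

ψ implies φ = I implies 1 = 1  [min(1, 1−½+1)]
φ and (ψ implies φ) = 1 and 1 = 1
ψ and ψ = I and I = I
(φ and (ψ implies φ)) or (ψ and ψ) = 1 or I = 1
not ((φ and (ψ implies φ)) or (ψ and ψ)) = not 1 = 0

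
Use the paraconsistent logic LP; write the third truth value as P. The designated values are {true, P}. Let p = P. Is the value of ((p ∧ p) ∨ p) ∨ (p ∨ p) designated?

Yes

p ∧ p = P ∧ P = P
(p ∧ p) ∨ p = P ∨ P = P
p ∨ p = P ∨ P = P
((p ∧ p) ∨ p) ∨ (p ∨ p) = P ∨ P = P
P ∈ {true, P}.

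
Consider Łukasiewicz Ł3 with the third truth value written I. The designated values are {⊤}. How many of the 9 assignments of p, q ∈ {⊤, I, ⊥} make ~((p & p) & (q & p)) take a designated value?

5

Of the 9 assignments, 5 give a value in {⊤}.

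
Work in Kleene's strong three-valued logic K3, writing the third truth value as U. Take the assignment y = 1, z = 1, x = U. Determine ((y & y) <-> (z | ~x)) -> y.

1

y & y = 1 & 1 = 1
~x = ~U = U
z | ~x = 1 | U = 1
(y & y) <-> (z | ~x) = 1 <-> 1 = 1
((y & y) <-> (z | ~x)) -> y = 1 -> 1 = 1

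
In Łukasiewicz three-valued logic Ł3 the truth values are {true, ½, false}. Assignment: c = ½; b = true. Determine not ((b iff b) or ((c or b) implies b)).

b iff b = true iff true = true
c or b = ½ or true = true
(c or b) implies b = true implies true = true
(b iff b) or ((c or b) implies b) = true or true = true
not ((b iff b) or ((c or b) implies b)) = not true = false

false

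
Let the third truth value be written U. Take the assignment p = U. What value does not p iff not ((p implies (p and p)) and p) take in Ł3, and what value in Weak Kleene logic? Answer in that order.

T; U

In Ł3: not p = not U = U
p and p = U and U = U
p implies (p and p) = U implies U = T  [min(1, 1−½+½)]
(p implies (p and p)) and p = T and U = U
not ((p implies (p and p)) and p) = not U = U
not p iff not ((p implies (p and p)) and p) = U iff U = T
In Weak Kleene logic: not p = not U = U
p and p = U and U = U
p implies (p and p) = U implies U = U  [any arg is the third value ⇒ result is the third value]
(p implies (p and p)) and p = U and U = U
not ((p implies (p and p)) and p) = not U = U
not p iff not ((p implies (p and p)) and p) = U iff U = U
They differ because Ł3 and Weak Kleene logic treat U differently under the binary connectives.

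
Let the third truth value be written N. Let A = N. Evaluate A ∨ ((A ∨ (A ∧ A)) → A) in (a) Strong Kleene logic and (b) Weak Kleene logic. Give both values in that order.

N; N

In Strong Kleene logic: A ∧ A = N ∧ N = N
A ∨ (A ∧ A) = N ∨ N = N
(A ∨ (A ∧ A)) → A = N → N = N  [¬N ∨ N]
A ∨ ((A ∨ (A ∧ A)) → A) = N ∨ N = N
In Weak Kleene logic: A ∧ A = N ∧ N = N
A ∨ (A ∧ A) = N ∨ N = N
(A ∨ (A ∧ A)) → A = N → N = N
A ∨ ((A ∨ (A ∧ A)) → A) = N ∨ N = N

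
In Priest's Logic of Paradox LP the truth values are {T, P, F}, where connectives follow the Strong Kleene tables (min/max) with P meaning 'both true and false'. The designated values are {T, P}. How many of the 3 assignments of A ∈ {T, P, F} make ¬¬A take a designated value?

2

A=T: T ✓
A=P: P ✓
A=F: F ·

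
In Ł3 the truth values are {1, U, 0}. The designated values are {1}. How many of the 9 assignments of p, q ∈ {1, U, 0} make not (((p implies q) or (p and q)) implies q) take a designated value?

1

Designated under: (p=0, q=0).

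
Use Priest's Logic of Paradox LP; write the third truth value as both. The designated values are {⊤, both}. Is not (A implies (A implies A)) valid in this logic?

Countermodel: A=⊤ gives ⊥, which is not designated.

No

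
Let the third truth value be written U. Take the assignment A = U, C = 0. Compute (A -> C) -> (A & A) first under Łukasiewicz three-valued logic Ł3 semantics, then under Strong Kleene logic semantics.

In Łukasiewicz three-valued logic Ł3: A -> C = U -> 0 = U  [min(1, 1−½+0)]
A & A = U & U = U
(A -> C) -> (A & A) = U -> U = 1
In Strong Kleene logic: A -> C = U -> 0 = U  [~U | 0]
A & A = U & U = U
(A -> C) -> (A & A) = U -> U = U
They differ because Łukasiewicz three-valued logic Ł3 and Strong Kleene logic treat U differently under implication.

1; U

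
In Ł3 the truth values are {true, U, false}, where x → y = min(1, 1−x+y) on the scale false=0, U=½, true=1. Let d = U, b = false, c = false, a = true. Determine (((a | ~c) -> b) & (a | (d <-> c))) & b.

~c = ~false = true
a | ~c = true | true = true
(a | ~c) -> b = true -> false = false
d <-> c = U <-> false = U  [1 − |½−0|]
a | (d <-> c) = true | U = true
((a | ~c) -> b) & (a | (d <-> c)) = false & true = false
(((a | ~c) -> b) & (a | (d <-> c))) & b = false & false = false

false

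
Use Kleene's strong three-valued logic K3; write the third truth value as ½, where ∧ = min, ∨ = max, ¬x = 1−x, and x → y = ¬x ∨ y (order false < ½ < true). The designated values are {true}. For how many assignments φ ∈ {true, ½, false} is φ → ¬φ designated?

1

φ=true: false ·
φ=½: ½ ·
φ=false: true ✓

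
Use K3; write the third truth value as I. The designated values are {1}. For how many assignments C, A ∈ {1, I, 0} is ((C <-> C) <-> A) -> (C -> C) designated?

6

Of the 9 assignments, 6 give a value in {1}.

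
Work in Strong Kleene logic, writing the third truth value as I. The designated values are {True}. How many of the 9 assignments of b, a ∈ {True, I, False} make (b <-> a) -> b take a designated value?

Designated under: (b=True, a=True); (b=True, a=I); (b=True, a=False); (b=False, a=True).

4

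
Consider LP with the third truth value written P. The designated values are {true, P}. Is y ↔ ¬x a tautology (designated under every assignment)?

Countermodel: y=true, x=true gives false, which is not designated.

No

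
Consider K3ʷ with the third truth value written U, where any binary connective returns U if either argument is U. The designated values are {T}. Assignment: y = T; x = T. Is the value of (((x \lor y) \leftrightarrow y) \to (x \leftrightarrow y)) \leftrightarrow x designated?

Yes

x \lor y = T \lor T = T
(x \lor y) \leftrightarrow y = T \leftrightarrow T = T
x \leftrightarrow y = T \leftrightarrow T = T
((x \lor y) \leftrightarrow y) \to (x \leftrightarrow y) = T \to T = T
(((x \lor y) \leftrightarrow y) \to (x \leftrightarrow y)) \leftrightarrow x = T \leftrightarrow T = T
T ∈ {T}.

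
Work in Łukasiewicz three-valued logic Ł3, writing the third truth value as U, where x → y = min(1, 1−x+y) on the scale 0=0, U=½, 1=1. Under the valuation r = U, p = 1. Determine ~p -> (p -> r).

1

~p = ~1 = 0
p -> r = 1 -> U = U  [min(1, 1−1+½)]
~p -> (p -> r) = 0 -> U = 1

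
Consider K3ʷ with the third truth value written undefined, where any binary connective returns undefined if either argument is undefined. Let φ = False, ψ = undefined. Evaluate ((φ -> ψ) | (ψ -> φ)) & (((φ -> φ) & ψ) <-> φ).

undefined

φ -> ψ = False -> undefined = undefined
ψ -> φ = undefined -> False = undefined
(φ -> ψ) | (ψ -> φ) = undefined | undefined = undefined
φ -> φ = False -> False = True
(φ -> φ) & ψ = True & undefined = undefined
((φ -> φ) & ψ) <-> φ = undefined <-> False = undefined
((φ -> ψ) | (ψ -> φ)) & (((φ -> φ) & ψ) <-> φ) = undefined & undefined = undefined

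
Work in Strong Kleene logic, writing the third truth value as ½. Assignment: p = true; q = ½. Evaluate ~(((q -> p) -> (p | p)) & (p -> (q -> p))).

q -> p = ½ -> true = true  [~½ | true]
p | p = true | true = true
(q -> p) -> (p | p) = true -> true = true
q -> p = ½ -> true = true
p -> (q -> p) = true -> true = true
((q -> p) -> (p | p)) & (p -> (q -> p)) = true & true = true
~(((q -> p) -> (p | p)) & (p -> (q -> p))) = ~true = false

false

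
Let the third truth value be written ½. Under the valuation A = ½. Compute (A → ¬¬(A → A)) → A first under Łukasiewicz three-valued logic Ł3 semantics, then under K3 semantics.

In Łukasiewicz three-valued logic Ł3: A → A = ½ → ½ = T
¬(A → A) = ¬T = F
¬¬(A → A) = ¬F = T
A → ¬¬(A → A) = ½ → T = T
(A → ¬¬(A → A)) → A = T → ½ = ½
In K3: A → A = ½ → ½ = ½  [¬½ ∨ ½]
¬(A → A) = ¬½ = ½
¬¬(A → A) = ¬½ = ½
A → ¬¬(A → A) = ½ → ½ = ½
(A → ¬¬(A → A)) → A = ½ → ½ = ½

½; ½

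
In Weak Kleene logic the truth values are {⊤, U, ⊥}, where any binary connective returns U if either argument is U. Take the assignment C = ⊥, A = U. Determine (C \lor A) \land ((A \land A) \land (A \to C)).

U

C \lor A = ⊥ \lor U = U
A \land A = U \land U = U
A \to C = U \to ⊥ = U
(A \land A) \land (A \to C) = U \land U = U
(C \lor A) \land ((A \land A) \land (A \to C)) = U \land U = U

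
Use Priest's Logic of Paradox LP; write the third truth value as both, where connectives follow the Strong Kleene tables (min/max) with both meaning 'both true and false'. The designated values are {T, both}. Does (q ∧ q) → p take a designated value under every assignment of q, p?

No

Countermodel: q=T, p=F gives F, which is not designated.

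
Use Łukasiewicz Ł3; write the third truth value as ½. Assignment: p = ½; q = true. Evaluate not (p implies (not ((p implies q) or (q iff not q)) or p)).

false

p implies q = ½ implies true = true  [min(1, 1−½+1)]
not q = not true = false
q iff not q = true iff false = false
(p implies q) or (q iff not q) = true or false = true
not ((p implies q) or (q iff not q)) = not true = false
not ((p implies q) or (q iff not q)) or p = false or ½ = ½
p implies (not ((p implies q) or (q iff not q)) or p) = ½ implies ½ = true
not (p implies (not ((p implies q) or (q iff not q)) or p)) = not true = false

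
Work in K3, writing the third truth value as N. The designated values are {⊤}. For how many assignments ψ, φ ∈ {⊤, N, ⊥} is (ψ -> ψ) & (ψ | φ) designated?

4

Designated under: (ψ=⊤, φ=⊤); (ψ=⊤, φ=N); (ψ=⊤, φ=⊥); (ψ=⊥, φ=⊤).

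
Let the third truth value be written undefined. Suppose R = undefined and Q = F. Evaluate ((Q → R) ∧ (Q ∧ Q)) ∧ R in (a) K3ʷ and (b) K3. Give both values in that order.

undefined; F

In K3ʷ: Q → R = F → undefined = undefined
Q ∧ Q = F ∧ F = F
(Q → R) ∧ (Q ∧ Q) = undefined ∧ F = undefined
((Q → R) ∧ (Q ∧ Q)) ∧ R = undefined ∧ undefined = undefined
In K3: Q → R = F → undefined = T  [¬F ∨ undefined]
Q ∧ Q = F ∧ F = F
(Q → R) ∧ (Q ∧ Q) = T ∧ F = F
((Q → R) ∧ (Q ∧ Q)) ∧ R = F ∧ undefined = F
They differ because K3ʷ and K3 treat undefined differently under the binary connectives.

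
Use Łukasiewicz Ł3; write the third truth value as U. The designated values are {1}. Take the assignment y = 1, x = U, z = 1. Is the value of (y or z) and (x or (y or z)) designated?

Yes

y or z = 1 or 1 = 1
y or z = 1 or 1 = 1
x or (y or z) = U or 1 = 1
(y or z) and (x or (y or z)) = 1 and 1 = 1
1 ∈ {1}.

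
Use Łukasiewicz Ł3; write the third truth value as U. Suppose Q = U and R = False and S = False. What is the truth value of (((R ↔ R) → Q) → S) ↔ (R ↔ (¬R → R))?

U

R ↔ R = False ↔ False = True
(R ↔ R) → Q = True → U = U
((R ↔ R) → Q) → S = U → False = U
¬R = ¬False = True
¬R → R = True → False = False
R ↔ (¬R → R) = False ↔ False = True
(((R ↔ R) → Q) → S) ↔ (R ↔ (¬R → R)) = U ↔ True = U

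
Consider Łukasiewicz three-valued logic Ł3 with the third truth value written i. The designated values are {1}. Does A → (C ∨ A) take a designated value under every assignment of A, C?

Yes

Every assignment of A, C over {1, i, 0} gives a value in {1}.
In particular, with A=i, C=i: A → (C ∨ A) = 1.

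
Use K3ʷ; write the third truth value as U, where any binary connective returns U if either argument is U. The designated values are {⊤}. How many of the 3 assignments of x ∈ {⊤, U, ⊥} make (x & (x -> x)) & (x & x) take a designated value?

x=⊤: ⊤ ✓
x=U: U ·
x=⊥: ⊥ ·

1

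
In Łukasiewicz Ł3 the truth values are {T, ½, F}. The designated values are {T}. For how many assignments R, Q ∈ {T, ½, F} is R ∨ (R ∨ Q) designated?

5

Of the 9 assignments, 5 give a value in {T}.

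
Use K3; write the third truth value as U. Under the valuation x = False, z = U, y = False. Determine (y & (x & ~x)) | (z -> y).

U

~x = ~False = True
x & ~x = False & True = False
y & (x & ~x) = False & False = False
z -> y = U -> False = U  [~U | False]
(y & (x & ~x)) | (z -> y) = False | U = U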